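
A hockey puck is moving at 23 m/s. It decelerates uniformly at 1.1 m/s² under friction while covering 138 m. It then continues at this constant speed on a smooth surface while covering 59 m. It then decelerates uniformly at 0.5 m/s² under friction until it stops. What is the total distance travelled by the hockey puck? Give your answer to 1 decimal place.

Phase 1 (decelerating): v₀ = 23.0 m/s, a = -1.1 m/s².
v² = v₀² + 2aΔx = 23.0² + 2·-1.1·138 = 225 → v = 15.0 m/s
t = (v − v₀)/a = (15.0 − 23.0)/-1.1 = 7.26 s

Phase 2 (constant speed): v₀ = 15.0 m/s, a = 0 m/s².
Constant speed: t = d/v = 59/15.0 = 3.93 s

Phase 3 (decelerating): v₀ = 15.0 m/s, a = -0.5 m/s².
v = v₀ + at → t = (0 − 15.0) / -0.5 = 30.0 s
v² = v₀² + 2aΔx → Δx = (0² − 15.0²)/(2·-0.5) = 225 m
Total distance = 138 + 59.0 + 225 = 422 m

422.4 m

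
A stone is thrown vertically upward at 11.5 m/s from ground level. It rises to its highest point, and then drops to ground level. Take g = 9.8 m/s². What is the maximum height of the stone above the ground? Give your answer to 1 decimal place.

6.7 m

Phase 1 (rising): v₀ = 11.5 m/s, a = -9.8 m/s².
v = v₀ + at → t = (0 − 11.5) / -9.8 = 1.17 s
v² = v₀² + 2aΔx → Δx = (0² − 11.5²)/(2·-9.8) = 6.75 m
Maximum height = 6.75 m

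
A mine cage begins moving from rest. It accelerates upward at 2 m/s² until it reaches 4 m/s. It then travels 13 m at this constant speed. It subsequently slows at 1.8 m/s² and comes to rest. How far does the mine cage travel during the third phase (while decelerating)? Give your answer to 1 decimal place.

4.4 m

Phase 1 (accelerating): v₀ = 0 m/s, a = 2 m/s².
v = v₀ + at → t = (4 − 0) / 2 = 2.00 s
v² = v₀² + 2aΔx → Δx = (4² − 0²)/(2·2) = 4.00 m

Phase 2 (constant speed): v₀ = 4.00 m/s, a = 0 m/s².
Constant speed: t = d/v = 13/4.00 = 3.25 s

Phase 3 (decelerating): v₀ = 4.00 m/s, a = -1.8 m/s².
v = v₀ + at → t = (0 − 4.00) / -1.8 = 2.22 s
v² = v₀² + 2aΔx → Δx = (0² − 4.00²)/(2·-1.8) = 4.44 m
Distance in phase 3 = 4.44 m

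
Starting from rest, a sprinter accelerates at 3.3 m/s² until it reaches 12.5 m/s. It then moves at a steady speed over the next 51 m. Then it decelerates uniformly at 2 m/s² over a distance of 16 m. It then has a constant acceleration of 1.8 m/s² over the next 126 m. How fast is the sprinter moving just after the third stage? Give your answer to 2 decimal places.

Phase 1 (accelerating): v₀ = 0 m/s, a = 3.3 m/s².
v = v₀ + at → t = (12.5 − 0) / 3.3 = 3.79 s
v² = v₀² + 2aΔx → Δx = (12.5² − 0²)/(2·3.3) = 23.7 m

Phase 2 (constant speed): v₀ = 12.5 m/s, a = 0 m/s².
Constant speed: t = d/v = 51/12.5 = 4.08 s

Phase 3 (decelerating): v₀ = 12.5 m/s, a = -2 m/s².
v² = v₀² + 2aΔx = 12.5² + 2·-2·16 = 92.2 → v = 9.60 m/s
t = (v − v₀)/a = (9.60 − 12.5)/-2 = 1.45 s
Speed at end of phase 3 = 9.60 m/s

9.60 m/s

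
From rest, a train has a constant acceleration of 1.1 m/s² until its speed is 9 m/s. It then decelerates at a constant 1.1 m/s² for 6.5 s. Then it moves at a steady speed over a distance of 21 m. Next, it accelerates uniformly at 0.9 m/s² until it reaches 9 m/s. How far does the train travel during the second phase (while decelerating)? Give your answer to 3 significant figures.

Phase 1 (accelerating): v₀ = 0 m/s, a = 1.1 m/s².
v = v₀ + at → t = (9 − 0) / 1.1 = 8.18 s
v² = v₀² + 2aΔx → Δx = (9² − 0²)/(2·1.1) = 36.8 m

Phase 2 (decelerating): v₀ = 9.00 m/s, a = -1.1 m/s².
v = v₀ + at = 9.00 + (-1.1)(6.5) = 1.85 m/s
Δx = v₀t + ½at² = 9.00·6.5 + 0.5·-1.1·6.5² = 35.3 m
Distance in phase 2 = 35.3 m

35.3 m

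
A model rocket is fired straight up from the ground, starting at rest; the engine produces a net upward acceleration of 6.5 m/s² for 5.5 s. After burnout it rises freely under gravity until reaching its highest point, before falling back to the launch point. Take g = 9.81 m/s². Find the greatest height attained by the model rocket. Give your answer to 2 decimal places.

Phase 1 (powered ascent): v₀ = 0 m/s, a = 6.5 m/s².
v = v₀ + at = 0 + (6.5)(5.5) = 35.8 m/s
Δx = v₀t + ½at² = 0·5.5 + 0.5·6.5·5.5² = 98.3 m

Phase 2 (coasting upward): v₀ = 35.8 m/s, a = -9.81 m/s².
v = v₀ + at → t = (0 − 35.8) / -9.81 = 3.64 s
v² = v₀² + 2aΔx → Δx = (0² − 35.8²)/(2·-9.81) = 65.1 m
Maximum height = 98.3 + 65.1 = 163 m

163.45 m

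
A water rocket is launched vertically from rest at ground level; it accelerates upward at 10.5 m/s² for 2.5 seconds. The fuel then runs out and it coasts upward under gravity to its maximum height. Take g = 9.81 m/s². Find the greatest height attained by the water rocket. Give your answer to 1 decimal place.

67.9 m

Phase 1 (powered ascent): v₀ = 0 m/s, a = 10.5 m/s².
v = v₀ + at = 0 + (10.5)(2.5) = 26.2 m/s
Δx = v₀t + ½at² = 0·2.5 + 0.5·10.5·2.5² = 32.8 m

Phase 2 (coasting upward): v₀ = 26.2 m/s, a = -9.81 m/s².
v = v₀ + at → t = (0 − 26.2) / -9.81 = 2.68 s
v² = v₀² + 2aΔx → Δx = (0² − 26.2²)/(2·-9.81) = 35.1 m
Maximum height = 32.8 + 35.1 = 67.9 m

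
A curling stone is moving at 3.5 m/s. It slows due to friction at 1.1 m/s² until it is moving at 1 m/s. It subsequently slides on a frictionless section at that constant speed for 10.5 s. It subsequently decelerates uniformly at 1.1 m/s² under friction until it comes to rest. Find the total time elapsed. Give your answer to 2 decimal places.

13.68 s

Phase 1 (decelerating): v₀ = 3.50 m/s, a = -1.1 m/s².
v = v₀ + at → t = (1 − 3.50) / -1.1 = 2.27 s
v² = v₀² + 2aΔx → Δx = (1² − 3.50²)/(2·-1.1) = 5.11 m

Phase 2 (constant speed): v₀ = 1.00 m/s, a = 0 m/s².
v = v₀ + at = 1.00 + (0)(10.5) = 1.00 m/s
Δx = v₀t + ½at² = 1.00·10.5 + 0.5·0·10.5² = 10.5 m

Phase 3 (decelerating): v₀ = 1.00 m/s, a = -1.1 m/s².
v = v₀ + at → t = (0 − 1.00) / -1.1 = 0.909 s
v² = v₀² + 2aΔx → Δx = (0² − 1.00²)/(2·-1.1) = 0.455 m
Total time = 2.27 + 10.5 + 0.909 = 13.7 s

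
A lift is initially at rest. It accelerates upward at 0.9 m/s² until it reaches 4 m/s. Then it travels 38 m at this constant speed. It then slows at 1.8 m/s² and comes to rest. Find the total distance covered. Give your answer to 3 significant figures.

51.3 m

Phase 1 (accelerating): v₀ = 0 m/s, a = 0.9 m/s².
v = v₀ + at → t = (4 − 0) / 0.9 = 4.44 s
v² = v₀² + 2aΔx → Δx = (4² − 0²)/(2·0.9) = 8.89 m

Phase 2 (constant speed): v₀ = 4.00 m/s, a = 0 m/s².
Constant speed: t = d/v = 38/4.00 = 9.50 s

Phase 3 (decelerating): v₀ = 4.00 m/s, a = -1.8 m/s².
v = v₀ + at → t = (0 − 4.00) / -1.8 = 2.22 s
v² = v₀² + 2aΔx → Δx = (0² − 4.00²)/(2·-1.8) = 4.44 m
Total distance = 8.89 + 38.0 + 4.44 = 51.3 m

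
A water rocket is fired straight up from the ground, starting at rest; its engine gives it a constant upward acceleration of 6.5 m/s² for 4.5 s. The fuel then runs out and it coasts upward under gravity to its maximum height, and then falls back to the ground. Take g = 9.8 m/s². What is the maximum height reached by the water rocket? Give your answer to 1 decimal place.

109.5 m

Phase 1 (powered ascent): v₀ = 0 m/s, a = 6.5 m/s².
v = v₀ + at = 0 + (6.5)(4.5) = 29.2 m/s
Δx = v₀t + ½at² = 0·4.5 + 0.5·6.5·4.5² = 65.8 m

Phase 2 (coasting upward): v₀ = 29.2 m/s, a = -9.8 m/s².
v = v₀ + at → t = (0 − 29.2) / -9.8 = 2.98 s
v² = v₀² + 2aΔx → Δx = (0² − 29.2²)/(2·-9.8) = 43.7 m
Maximum height = 65.8 + 43.7 = 109 m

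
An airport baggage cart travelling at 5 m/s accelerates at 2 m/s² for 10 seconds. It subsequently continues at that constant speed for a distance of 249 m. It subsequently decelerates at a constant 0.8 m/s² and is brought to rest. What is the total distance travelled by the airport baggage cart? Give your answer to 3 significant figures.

790 m

Phase 1 (accelerating): v₀ = 5.00 m/s, a = 2 m/s².
v = v₀ + at = 5.00 + (2)(10) = 25.0 m/s
Δx = v₀t + ½at² = 5.00·10 + 0.5·2·10² = 150 m

Phase 2 (constant speed): v₀ = 25.0 m/s, a = 0 m/s².
Constant speed: t = d/v = 249/25.0 = 9.96 s

Phase 3 (decelerating): v₀ = 25.0 m/s, a = -0.8 m/s².
v = v₀ + at → t = (0 − 25.0) / -0.8 = 31.2 s
v² = v₀² + 2aΔx → Δx = (0² − 25.0²)/(2·-0.8) = 391 m
Total distance = 150 + 249 + 391 = 790 m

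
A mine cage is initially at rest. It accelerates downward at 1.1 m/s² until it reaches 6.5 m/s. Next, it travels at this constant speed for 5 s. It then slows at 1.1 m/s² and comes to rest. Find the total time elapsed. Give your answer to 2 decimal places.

Phase 1 (accelerating): v₀ = 0 m/s, a = 1.1 m/s².
v = v₀ + at → t = (6.5 − 0) / 1.1 = 5.91 s
v² = v₀² + 2aΔx → Δx = (6.5² − 0²)/(2·1.1) = 19.2 m

Phase 2 (constant speed): v₀ = 6.50 m/s, a = 0 m/s².
v = v₀ + at = 6.50 + (0)(5) = 6.50 m/s
Δx = v₀t + ½at² = 6.50·5 + 0.5·0·5² = 32.5 m

Phase 3 (decelerating): v₀ = 6.50 m/s, a = -1.1 m/s².
v = v₀ + at → t = (0 − 6.50) / -1.1 = 5.91 s
v² = v₀² + 2aΔx → Δx = (0² − 6.50²)/(2·-1.1) = 19.2 m
Total time = 5.91 + 5.00 + 5.91 = 16.8 s

16.82 s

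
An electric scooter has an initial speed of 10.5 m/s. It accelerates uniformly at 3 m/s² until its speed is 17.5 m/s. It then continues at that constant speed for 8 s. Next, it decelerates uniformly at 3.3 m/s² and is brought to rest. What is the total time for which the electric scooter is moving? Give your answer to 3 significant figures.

Phase 1 (accelerating): v₀ = 10.5 m/s, a = 3 m/s².
v = v₀ + at → t = (17.5 − 10.5) / 3 = 2.33 s
v² = v₀² + 2aΔx → Δx = (17.5² − 10.5²)/(2·3) = 32.7 m

Phase 2 (constant speed): v₀ = 17.5 m/s, a = 0 m/s².
v = v₀ + at = 17.5 + (0)(8) = 17.5 m/s
Δx = v₀t + ½at² = 17.5·8 + 0.5·0·8² = 140 m

Phase 3 (decelerating): v₀ = 17.5 m/s, a = -3.3 m/s².
v = v₀ + at → t = (0 − 17.5) / -3.3 = 5.30 s
v² = v₀² + 2aΔx → Δx = (0² − 17.5²)/(2·-3.3) = 46.4 m
Total time = 2.33 + 8.00 + 5.30 = 15.6 s

15.6 s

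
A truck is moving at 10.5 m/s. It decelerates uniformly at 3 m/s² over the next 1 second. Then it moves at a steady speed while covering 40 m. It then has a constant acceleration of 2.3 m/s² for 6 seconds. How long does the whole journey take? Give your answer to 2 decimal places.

12.33 s

Phase 1 (decelerating): v₀ = 10.5 m/s, a = -3 m/s².
v = v₀ + at = 10.5 + (-3)(1) = 7.50 m/s
Δx = v₀t + ½at² = 10.5·1 + 0.5·-3·1² = 9.00 m

Phase 2 (constant speed): v₀ = 7.50 m/s, a = 0 m/s².
Constant speed: t = d/v = 40/7.50 = 5.33 s

Phase 3 (accelerating): v₀ = 7.50 m/s, a = 2.3 m/s².
v = v₀ + at = 7.50 + (2.3)(6) = 21.3 m/s
Δx = v₀t + ½at² = 7.50·6 + 0.5·2.3·6² = 86.4 m
Total time = 1.00 + 5.33 + 6.00 = 12.3 s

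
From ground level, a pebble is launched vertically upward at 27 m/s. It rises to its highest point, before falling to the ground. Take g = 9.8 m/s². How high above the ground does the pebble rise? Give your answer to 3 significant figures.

37.2 m

Phase 1 (rising): v₀ = 27.0 m/s, a = -9.8 m/s².
v = v₀ + at → t = (0 − 27.0) / -9.8 = 2.76 s
v² = v₀² + 2aΔx → Δx = (0² − 27.0²)/(2·-9.8) = 37.2 m
Maximum height = 37.2 m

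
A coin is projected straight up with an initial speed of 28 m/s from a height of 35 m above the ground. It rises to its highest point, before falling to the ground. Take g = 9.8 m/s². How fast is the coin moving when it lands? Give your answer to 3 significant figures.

38.3 m/s

Phase 1 (rising): v₀ = 28.0 m/s, a = -9.8 m/s².
v = v₀ + at → t = (0 − 28.0) / -9.8 = 2.86 s
v² = v₀² + 2aΔx → Δx = (0² − 28.0²)/(2·-9.8) = 40.0 m

Phase 2 (falling): v₀ = 0 m/s, a = -9.8 m/s².
Falls 75.0 m from rest: t = √(2·75.0/9.8) = 3.91 s; v = g·t = 38.3 m/s.
Final speed = 38.3 m/s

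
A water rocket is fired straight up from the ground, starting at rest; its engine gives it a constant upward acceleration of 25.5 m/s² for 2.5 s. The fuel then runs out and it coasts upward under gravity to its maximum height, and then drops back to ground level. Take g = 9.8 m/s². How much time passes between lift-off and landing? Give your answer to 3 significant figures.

Phase 1 (powered ascent): v₀ = 0 m/s, a = 25.5 m/s².
v = v₀ + at = 0 + (25.5)(2.5) = 63.8 m/s
Δx = v₀t + ½at² = 0·2.5 + 0.5·25.5·2.5² = 79.7 m

Phase 2 (coasting upward): v₀ = 63.8 m/s, a = -9.8 m/s².
v = v₀ + at → t = (0 − 63.8) / -9.8 = 6.51 s
v² = v₀² + 2aΔx → Δx = (0² − 63.8²)/(2·-9.8) = 207 m

Phase 3 (free fall): v₀ = 0 m/s, a = -9.8 m/s².
Falls 287 m from rest: t = √(2·287/9.8) = 7.65 s; v = g·t = 75.0 m/s.
Total time = 2.50 + 6.51 + 7.65 = 16.7 s

16.7 s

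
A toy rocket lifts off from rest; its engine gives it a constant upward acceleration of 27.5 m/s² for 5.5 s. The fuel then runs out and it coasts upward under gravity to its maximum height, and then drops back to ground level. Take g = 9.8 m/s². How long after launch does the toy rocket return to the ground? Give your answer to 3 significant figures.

Phase 1 (powered ascent): v₀ = 0 m/s, a = 27.5 m/s².
v = v₀ + at = 0 + (27.5)(5.5) = 151 m/s
Δx = v₀t + ½at² = 0·5.5 + 0.5·27.5·5.5² = 416 m

Phase 2 (coasting upward): v₀ = 151 m/s, a = -9.8 m/s².
v = v₀ + at → t = (0 − 151) / -9.8 = 15.4 s
v² = v₀² + 2aΔx → Δx = (0² − 151²)/(2·-9.8) = 1170 m

Phase 3 (free fall): v₀ = 0 m/s, a = -9.8 m/s².
Falls 1580 m from rest: t = √(2·1580/9.8) = 18.0 s; v = g·t = 176 m/s.
Total time = 5.50 + 15.4 + 18.0 = 38.9 s

38.9 s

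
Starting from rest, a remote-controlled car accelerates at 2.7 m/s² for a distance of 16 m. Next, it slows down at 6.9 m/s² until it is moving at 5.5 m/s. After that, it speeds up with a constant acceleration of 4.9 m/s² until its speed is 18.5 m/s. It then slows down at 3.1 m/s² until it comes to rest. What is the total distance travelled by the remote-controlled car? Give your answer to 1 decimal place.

Phase 1 (accelerating): v₀ = 0 m/s, a = 2.7 m/s².
v² = v₀² + 2aΔx = 0² + 2·2.7·16 = 86.4 → v = 9.30 m/s
t = (v − v₀)/a = (9.30 − 0)/2.7 = 3.44 s

Phase 2 (decelerating): v₀ = 9.30 m/s, a = -6.9 m/s².
v = v₀ + at → t = (5.5 − 9.30) / -6.9 = 0.550 s
v² = v₀² + 2aΔx → Δx = (5.5² − 9.30²)/(2·-6.9) = 4.07 m

Phase 3 (accelerating): v₀ = 5.50 m/s, a = 4.9 m/s².
v = v₀ + at → t = (18.5 − 5.50) / 4.9 = 2.65 s
v² = v₀² + 2aΔx → Δx = (18.5² − 5.50²)/(2·4.9) = 31.8 m

Phase 4 (decelerating): v₀ = 18.5 m/s, a = -3.1 m/s².
v = v₀ + at → t = (0 − 18.5) / -3.1 = 5.97 s
v² = v₀² + 2aΔx → Δx = (0² − 18.5²)/(2·-3.1) = 55.2 m
Total distance = 16.0 + 4.07 + 31.8 + 55.2 = 107 m

107.1 m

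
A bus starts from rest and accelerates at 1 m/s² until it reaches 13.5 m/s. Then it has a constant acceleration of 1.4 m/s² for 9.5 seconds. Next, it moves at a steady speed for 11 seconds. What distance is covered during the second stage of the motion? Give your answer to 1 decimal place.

Phase 1 (accelerating): v₀ = 0 m/s, a = 1 m/s².
v = v₀ + at → t = (13.5 − 0) / 1 = 13.5 s
v² = v₀² + 2aΔx → Δx = (13.5² − 0²)/(2·1) = 91.1 m

Phase 2 (accelerating): v₀ = 13.5 m/s, a = 1.4 m/s².
v = v₀ + at = 13.5 + (1.4)(9.5) = 26.8 m/s
Δx = v₀t + ½at² = 13.5·9.5 + 0.5·1.4·9.5² = 191 m
Distance in phase 2 = 191 m

191.4 m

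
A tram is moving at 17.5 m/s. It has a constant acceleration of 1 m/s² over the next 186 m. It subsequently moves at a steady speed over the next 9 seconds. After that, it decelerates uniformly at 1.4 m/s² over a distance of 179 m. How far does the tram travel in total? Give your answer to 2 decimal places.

Phase 1 (accelerating): v₀ = 17.5 m/s, a = 1 m/s².
v² = v₀² + 2aΔx = 17.5² + 2·1·186 = 678 → v = 26.0 m/s
t = (v − v₀)/a = (26.0 − 17.5)/1 = 8.54 s

Phase 2 (constant speed): v₀ = 26.0 m/s, a = 0 m/s².
v = v₀ + at = 26.0 + (0)(9) = 26.0 m/s
Δx = v₀t + ½at² = 26.0·9 + 0.5·0·9² = 234 m

Phase 3 (decelerating): v₀ = 26.0 m/s, a = -1.4 m/s².
v² = v₀² + 2aΔx = 26.0² + 2·-1.4·179 = 177 → v = 13.3 m/s
t = (v − v₀)/a = (13.3 − 26.0)/-1.4 = 9.10 s
Total distance = 186 + 234 + 179 = 599 m

599.39 m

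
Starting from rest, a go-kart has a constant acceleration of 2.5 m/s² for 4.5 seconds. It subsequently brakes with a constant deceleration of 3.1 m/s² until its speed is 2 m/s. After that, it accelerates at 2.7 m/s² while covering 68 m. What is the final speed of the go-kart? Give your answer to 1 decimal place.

19.3 m/s

Phase 1 (accelerating): v₀ = 0 m/s, a = 2.5 m/s².
v = v₀ + at = 0 + (2.5)(4.5) = 11.2 m/s
Δx = v₀t + ½at² = 0·4.5 + 0.5·2.5·4.5² = 25.3 m

Phase 2 (decelerating): v₀ = 11.2 m/s, a = -3.1 m/s².
v = v₀ + at → t = (2 − 11.2) / -3.1 = 2.98 s
v² = v₀² + 2aΔx → Δx = (2² − 11.2²)/(2·-3.1) = 19.8 m

Phase 3 (accelerating): v₀ = 2.00 m/s, a = 2.7 m/s².
v² = v₀² + 2aΔx = 2.00² + 2·2.7·68 = 371 → v = 19.3 m/s
t = (v − v₀)/a = (19.3 − 2.00)/2.7 = 6.40 s
Final speed = 19.3 m/s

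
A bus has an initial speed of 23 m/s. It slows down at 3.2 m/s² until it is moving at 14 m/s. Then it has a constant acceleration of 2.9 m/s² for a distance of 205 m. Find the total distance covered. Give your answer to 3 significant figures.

Phase 1 (decelerating): v₀ = 23.0 m/s, a = -3.2 m/s².
v = v₀ + at → t = (14 − 23.0) / -3.2 = 2.81 s
v² = v₀² + 2aΔx → Δx = (14² − 23.0²)/(2·-3.2) = 52.0 m

Phase 2 (accelerating): v₀ = 14.0 m/s, a = 2.9 m/s².
v² = v₀² + 2aΔx = 14.0² + 2·2.9·205 = 1380 → v = 37.2 m/s
t = (v − v₀)/a = (37.2 − 14.0)/2.9 = 8.01 s
Total distance = 52.0 + 205 = 257 m

257 m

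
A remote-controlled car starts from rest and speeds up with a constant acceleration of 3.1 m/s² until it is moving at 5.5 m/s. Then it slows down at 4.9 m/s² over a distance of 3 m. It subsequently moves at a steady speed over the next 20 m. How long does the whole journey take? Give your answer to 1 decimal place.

Phase 1 (accelerating): v₀ = 0 m/s, a = 3.1 m/s².
v = v₀ + at → t = (5.5 − 0) / 3.1 = 1.77 s
v² = v₀² + 2aΔx → Δx = (5.5² − 0²)/(2·3.1) = 4.88 m

Phase 2 (decelerating): v₀ = 5.50 m/s, a = -4.9 m/s².
v² = v₀² + 2aΔx = 5.50² + 2·-4.9·3 = 0.850 → v = 0.922 m/s
t = (v − v₀)/a = (0.922 − 5.50)/-4.9 = 0.934 s

Phase 3 (constant speed): v₀ = 0.922 m/s, a = 0 m/s².
Constant speed: t = d/v = 20/0.922 = 21.7 s
Total time = 1.77 + 0.934 + 21.7 = 24.4 s

24.4 s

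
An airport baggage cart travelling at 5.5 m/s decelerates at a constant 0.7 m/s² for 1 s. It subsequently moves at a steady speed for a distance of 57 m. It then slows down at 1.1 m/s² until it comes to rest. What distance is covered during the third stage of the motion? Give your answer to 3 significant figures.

10.5 m

Phase 1 (decelerating): v₀ = 5.50 m/s, a = -0.7 m/s².
v = v₀ + at = 5.50 + (-0.7)(1) = 4.80 m/s
Δx = v₀t + ½at² = 5.50·1 + 0.5·-0.7·1² = 5.15 m

Phase 2 (constant speed): v₀ = 4.80 m/s, a = 0 m/s².
Constant speed: t = d/v = 57/4.80 = 11.9 s

Phase 3 (decelerating): v₀ = 4.80 m/s, a = -1.1 m/s².
v = v₀ + at → t = (0 − 4.80) / -1.1 = 4.36 s
v² = v₀² + 2aΔx → Δx = (0² − 4.80²)/(2·-1.1) = 10.5 m
Distance in phase 3 = 10.5 m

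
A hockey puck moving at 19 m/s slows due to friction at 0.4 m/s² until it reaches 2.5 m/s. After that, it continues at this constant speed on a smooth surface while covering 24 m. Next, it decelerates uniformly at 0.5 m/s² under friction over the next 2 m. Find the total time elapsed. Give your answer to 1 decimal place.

Phase 1 (decelerating): v₀ = 19.0 m/s, a = -0.4 m/s².
v = v₀ + at → t = (2.5 − 19.0) / -0.4 = 41.2 s
v² = v₀² + 2aΔx → Δx = (2.5² − 19.0²)/(2·-0.4) = 443 m

Phase 2 (constant speed): v₀ = 2.50 m/s, a = 0 m/s².
Constant speed: t = d/v = 24/2.50 = 9.60 s

Phase 3 (decelerating): v₀ = 2.50 m/s, a = -0.5 m/s².
v² = v₀² + 2aΔx = 2.50² + 2·-0.5·2 = 4.25 → v = 2.06 m/s
t = (v − v₀)/a = (2.06 − 2.50)/-0.5 = 0.877 s
Total time = 41.2 + 9.60 + 0.877 = 51.7 s

51.7 s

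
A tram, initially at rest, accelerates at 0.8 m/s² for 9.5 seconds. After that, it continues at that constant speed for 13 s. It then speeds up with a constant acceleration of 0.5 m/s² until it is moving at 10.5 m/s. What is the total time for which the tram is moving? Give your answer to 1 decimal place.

28.3 s

Phase 1 (accelerating): v₀ = 0 m/s, a = 0.8 m/s².
v = v₀ + at = 0 + (0.8)(9.5) = 7.60 m/s
Δx = v₀t + ½at² = 0·9.5 + 0.5·0.8·9.5² = 36.1 m

Phase 2 (constant speed): v₀ = 7.60 m/s, a = 0 m/s².
v = v₀ + at = 7.60 + (0)(13) = 7.60 m/s
Δx = v₀t + ½at² = 7.60·13 + 0.5·0·13² = 98.8 m

Phase 3 (accelerating): v₀ = 7.60 m/s, a = 0.5 m/s².
v = v₀ + at → t = (10.5 − 7.60) / 0.5 = 5.80 s
v² = v₀² + 2aΔx → Δx = (10.5² − 7.60²)/(2·0.5) = 52.5 m
Total time = 9.50 + 13.0 + 5.80 = 28.3 s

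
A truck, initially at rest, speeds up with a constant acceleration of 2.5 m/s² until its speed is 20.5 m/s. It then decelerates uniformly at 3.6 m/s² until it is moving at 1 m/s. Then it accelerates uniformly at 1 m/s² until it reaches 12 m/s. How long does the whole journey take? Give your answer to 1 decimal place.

Phase 1 (accelerating): v₀ = 0 m/s, a = 2.5 m/s².
v = v₀ + at → t = (20.5 − 0) / 2.5 = 8.20 s
v² = v₀² + 2aΔx → Δx = (20.5² − 0²)/(2·2.5) = 84.0 m

Phase 2 (decelerating): v₀ = 20.5 m/s, a = -3.6 m/s².
v = v₀ + at → t = (1 − 20.5) / -3.6 = 5.42 s
v² = v₀² + 2aΔx → Δx = (1² − 20.5²)/(2·-3.6) = 58.2 m

Phase 3 (accelerating): v₀ = 1.00 m/s, a = 1 m/s².
v = v₀ + at → t = (12 − 1.00) / 1 = 11.0 s
v² = v₀² + 2aΔx → Δx = (12² − 1.00²)/(2·1) = 71.5 m
Total time = 8.20 + 5.42 + 11.0 = 24.6 s

24.6 s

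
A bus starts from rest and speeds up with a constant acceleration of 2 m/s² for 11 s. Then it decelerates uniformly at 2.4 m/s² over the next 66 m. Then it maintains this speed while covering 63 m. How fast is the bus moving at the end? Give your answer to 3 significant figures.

12.9 m/s

Phase 1 (accelerating): v₀ = 0 m/s, a = 2 m/s².
v = v₀ + at = 0 + (2)(11) = 22.0 m/s
Δx = v₀t + ½at² = 0·11 + 0.5·2·11² = 121 m

Phase 2 (decelerating): v₀ = 22.0 m/s, a = -2.4 m/s².
v² = v₀² + 2aΔx = 22.0² + 2·-2.4·66 = 167 → v = 12.9 m/s
t = (v − v₀)/a = (12.9 − 22.0)/-2.4 = 3.78 s

Phase 3 (constant speed): v₀ = 12.9 m/s, a = 0 m/s².
Constant speed: t = d/v = 63/12.9 = 4.87 s
Final speed = 12.9 m/s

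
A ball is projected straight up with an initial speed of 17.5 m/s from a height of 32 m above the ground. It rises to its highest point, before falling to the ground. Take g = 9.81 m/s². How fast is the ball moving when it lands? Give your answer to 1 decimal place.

30.6 m/s

Phase 1 (rising): v₀ = 17.5 m/s, a = -9.81 m/s².
v = v₀ + at → t = (0 − 17.5) / -9.81 = 1.78 s
v² = v₀² + 2aΔx → Δx = (0² − 17.5²)/(2·-9.81) = 15.6 m

Phase 2 (falling): v₀ = 0 m/s, a = -9.81 m/s².
Falls 47.6 m from rest: t = √(2·47.6/9.81) = 3.12 s; v = g·t = 30.6 m/s.
Final speed = 30.6 m/s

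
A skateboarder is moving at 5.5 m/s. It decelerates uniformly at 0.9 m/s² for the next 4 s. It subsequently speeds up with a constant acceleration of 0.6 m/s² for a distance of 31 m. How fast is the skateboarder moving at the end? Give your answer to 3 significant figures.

6.39 m/s

Phase 1 (decelerating): v₀ = 5.50 m/s, a = -0.9 m/s².
v = v₀ + at = 5.50 + (-0.9)(4) = 1.90 m/s
Δx = v₀t + ½at² = 5.50·4 + 0.5·-0.9·4² = 14.8 m

Phase 2 (accelerating): v₀ = 1.90 m/s, a = 0.6 m/s².
v² = v₀² + 2aΔx = 1.90² + 2·0.6·31 = 40.8 → v = 6.39 m/s
t = (v − v₀)/a = (6.39 − 1.90)/0.6 = 7.48 s
Final speed = 6.39 m/s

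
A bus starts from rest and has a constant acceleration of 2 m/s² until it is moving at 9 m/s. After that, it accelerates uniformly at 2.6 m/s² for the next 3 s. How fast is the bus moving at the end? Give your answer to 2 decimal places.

16.80 m/s

Phase 1 (accelerating): v₀ = 0 m/s, a = 2 m/s².
v = v₀ + at → t = (9 − 0) / 2 = 4.50 s
v² = v₀² + 2aΔx → Δx = (9² − 0²)/(2·2) = 20.2 m

Phase 2 (accelerating): v₀ = 9.00 m/s, a = 2.6 m/s².
v = v₀ + at = 9.00 + (2.6)(3) = 16.8 m/s
Δx = v₀t + ½at² = 9.00·3 + 0.5·2.6·3² = 38.7 m
Final speed = 16.8 m/s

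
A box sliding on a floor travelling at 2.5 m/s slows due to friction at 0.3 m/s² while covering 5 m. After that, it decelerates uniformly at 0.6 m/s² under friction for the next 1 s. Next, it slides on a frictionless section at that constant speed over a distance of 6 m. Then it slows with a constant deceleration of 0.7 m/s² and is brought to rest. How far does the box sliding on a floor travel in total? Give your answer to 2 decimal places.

Phase 1 (decelerating): v₀ = 2.50 m/s, a = -0.3 m/s².
v² = v₀² + 2aΔx = 2.50² + 2·-0.3·5 = 3.25 → v = 1.80 m/s
t = (v − v₀)/a = (1.80 − 2.50)/-0.3 = 2.32 s

Phase 2 (decelerating): v₀ = 1.80 m/s, a = -0.6 m/s².
v = v₀ + at = 1.80 + (-0.6)(1) = 1.20 m/s
Δx = v₀t + ½at² = 1.80·1 + 0.5·-0.6·1² = 1.50 m

Phase 3 (constant speed): v₀ = 1.20 m/s, a = 0 m/s².
Constant speed: t = d/v = 6/1.20 = 4.99 s

Phase 4 (decelerating): v₀ = 1.20 m/s, a = -0.7 m/s².
v = v₀ + at → t = (0 − 1.20) / -0.7 = 1.72 s
v² = v₀² + 2aΔx → Δx = (0² − 1.20²)/(2·-0.7) = 1.03 m
Total distance = 5.00 + 1.50 + 6.00 + 1.03 = 13.5 m

13.54 m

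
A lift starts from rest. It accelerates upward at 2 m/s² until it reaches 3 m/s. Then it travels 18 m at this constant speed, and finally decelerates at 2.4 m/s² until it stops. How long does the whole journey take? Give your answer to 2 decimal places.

8.75 s

Phase 1 (accelerating): v₀ = 0 m/s, a = 2 m/s².
v = v₀ + at → t = (3 − 0) / 2 = 1.50 s
v² = v₀² + 2aΔx → Δx = (3² − 0²)/(2·2) = 2.25 m

Phase 2 (constant speed): v₀ = 3.00 m/s, a = 0 m/s².
Constant speed: t = d/v = 18/3.00 = 6.00 s

Phase 3 (decelerating): v₀ = 3.00 m/s, a = -2.4 m/s².
v = v₀ + at → t = (0 − 3.00) / -2.4 = 1.25 s
v² = v₀² + 2aΔx → Δx = (0² − 3.00²)/(2·-2.4) = 1.88 m
Total time = 1.50 + 6.00 + 1.25 = 8.75 s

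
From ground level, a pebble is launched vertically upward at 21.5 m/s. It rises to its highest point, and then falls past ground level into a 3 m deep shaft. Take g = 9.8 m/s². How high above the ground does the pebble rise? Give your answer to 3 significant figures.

Phase 1 (rising): v₀ = 21.5 m/s, a = -9.8 m/s².
v = v₀ + at → t = (0 − 21.5) / -9.8 = 2.19 s
v² = v₀² + 2aΔx → Δx = (0² − 21.5²)/(2·-9.8) = 23.6 m
Maximum height = 23.6 m

23.6 m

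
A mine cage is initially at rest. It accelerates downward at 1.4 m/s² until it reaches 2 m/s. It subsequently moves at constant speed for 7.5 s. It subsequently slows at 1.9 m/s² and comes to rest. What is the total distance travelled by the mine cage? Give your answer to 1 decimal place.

Phase 1 (accelerating): v₀ = 0 m/s, a = 1.4 m/s².
v = v₀ + at → t = (2 − 0) / 1.4 = 1.43 s
v² = v₀² + 2aΔx → Δx = (2² − 0²)/(2·1.4) = 1.43 m

Phase 2 (constant speed): v₀ = 2.00 m/s, a = 0 m/s².
v = v₀ + at = 2.00 + (0)(7.5) = 2.00 m/s
Δx = v₀t + ½at² = 2.00·7.5 + 0.5·0·7.5² = 15.0 m

Phase 3 (decelerating): v₀ = 2.00 m/s, a = -1.9 m/s².
v = v₀ + at → t = (0 − 2.00) / -1.9 = 1.05 s
v² = v₀² + 2aΔx → Δx = (0² − 2.00²)/(2·-1.9) = 1.05 m
Total distance = 1.43 + 15.0 + 1.05 = 17.5 m

17.5 m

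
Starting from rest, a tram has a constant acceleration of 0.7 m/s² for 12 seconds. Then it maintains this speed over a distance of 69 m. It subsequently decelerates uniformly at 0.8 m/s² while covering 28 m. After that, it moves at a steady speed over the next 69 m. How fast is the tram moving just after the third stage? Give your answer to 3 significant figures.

Phase 1 (accelerating): v₀ = 0 m/s, a = 0.7 m/s².
v = v₀ + at = 0 + (0.7)(12) = 8.40 m/s
Δx = v₀t + ½at² = 0·12 + 0.5·0.7·12² = 50.4 m

Phase 2 (constant speed): v₀ = 8.40 m/s, a = 0 m/s².
Constant speed: t = d/v = 69/8.40 = 8.21 s

Phase 3 (decelerating): v₀ = 8.40 m/s, a = -0.8 m/s².
v² = v₀² + 2aΔx = 8.40² + 2·-0.8·28 = 25.8 → v = 5.08 m/s
t = (v − v₀)/a = (5.08 − 8.40)/-0.8 = 4.16 s
Speed at end of phase 3 = 5.08 m/s

5.08 m/s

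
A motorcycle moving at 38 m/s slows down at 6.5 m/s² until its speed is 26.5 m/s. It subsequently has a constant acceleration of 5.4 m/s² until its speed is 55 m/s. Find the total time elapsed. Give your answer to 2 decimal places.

Phase 1 (decelerating): v₀ = 38.0 m/s, a = -6.5 m/s².
v = v₀ + at → t = (26.5 − 38.0) / -6.5 = 1.77 s
v² = v₀² + 2aΔx → Δx = (26.5² − 38.0²)/(2·-6.5) = 57.1 m

Phase 2 (accelerating): v₀ = 26.5 m/s, a = 5.4 m/s².
v = v₀ + at → t = (55 − 26.5) / 5.4 = 5.28 s
v² = v₀² + 2aΔx → Δx = (55² − 26.5²)/(2·5.4) = 215 m
Total time = 1.77 + 5.28 = 7.05 s

7.05 s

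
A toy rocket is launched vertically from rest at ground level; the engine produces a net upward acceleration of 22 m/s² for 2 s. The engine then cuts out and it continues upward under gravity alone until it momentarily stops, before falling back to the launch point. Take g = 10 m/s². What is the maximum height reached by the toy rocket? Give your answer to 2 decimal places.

140.80 m

Phase 1 (powered ascent): v₀ = 0 m/s, a = 22 m/s².
v = v₀ + at = 0 + (22)(2) = 44.0 m/s
Δx = v₀t + ½at² = 0·2 + 0.5·22·2² = 44.0 m

Phase 2 (coasting upward): v₀ = 44.0 m/s, a = -10 m/s².
v = v₀ + at → t = (0 − 44.0) / -10 = 4.40 s
v² = v₀² + 2aΔx → Δx = (0² − 44.0²)/(2·-10) = 96.8 m
Maximum height = 44.0 + 96.8 = 141 m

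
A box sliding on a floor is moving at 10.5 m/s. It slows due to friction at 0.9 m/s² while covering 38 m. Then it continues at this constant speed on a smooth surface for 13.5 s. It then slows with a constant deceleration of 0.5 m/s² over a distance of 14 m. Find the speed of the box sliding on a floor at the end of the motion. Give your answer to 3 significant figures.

Phase 1 (decelerating): v₀ = 10.5 m/s, a = -0.9 m/s².
v² = v₀² + 2aΔx = 10.5² + 2·-0.9·38 = 41.8 → v = 6.47 m/s
t = (v − v₀)/a = (6.47 − 10.5)/-0.9 = 4.48 s

Phase 2 (constant speed): v₀ = 6.47 m/s, a = 0 m/s².
v = v₀ + at = 6.47 + (0)(13.5) = 6.47 m/s
Δx = v₀t + ½at² = 6.47·13.5 + 0.5·0·13.5² = 87.3 m

Phase 3 (decelerating): v₀ = 6.47 m/s, a = -0.5 m/s².
v² = v₀² + 2aΔx = 6.47² + 2·-0.5·14 = 27.9 → v = 5.28 m/s
t = (v − v₀)/a = (5.28 − 6.47)/-0.5 = 2.38 s
Final speed = 5.28 m/s

5.28 m/s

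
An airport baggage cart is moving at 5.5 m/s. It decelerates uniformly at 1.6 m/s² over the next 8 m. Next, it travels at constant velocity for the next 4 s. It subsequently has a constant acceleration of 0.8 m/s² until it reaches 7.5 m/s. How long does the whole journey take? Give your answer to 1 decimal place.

12.8 s

Phase 1 (decelerating): v₀ = 5.50 m/s, a = -1.6 m/s².
v² = v₀² + 2aΔx = 5.50² + 2·-1.6·8 = 4.65 → v = 2.16 m/s
t = (v − v₀)/a = (2.16 − 5.50)/-1.6 = 2.09 s

Phase 2 (constant speed): v₀ = 2.16 m/s, a = 0 m/s².
v = v₀ + at = 2.16 + (0)(4) = 2.16 m/s
Δx = v₀t + ½at² = 2.16·4 + 0.5·0·4² = 8.63 m

Phase 3 (accelerating): v₀ = 2.16 m/s, a = 0.8 m/s².
v = v₀ + at → t = (7.5 − 2.16) / 0.8 = 6.68 s
v² = v₀² + 2aΔx → Δx = (7.5² − 2.16²)/(2·0.8) = 32.2 m
Total time = 2.09 + 4.00 + 6.68 = 12.8 s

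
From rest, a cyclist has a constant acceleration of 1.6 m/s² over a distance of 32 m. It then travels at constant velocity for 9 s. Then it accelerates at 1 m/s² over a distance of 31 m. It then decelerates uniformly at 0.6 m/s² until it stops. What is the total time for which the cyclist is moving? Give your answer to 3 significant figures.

39.4 s

Phase 1 (accelerating): v₀ = 0 m/s, a = 1.6 m/s².
v² = v₀² + 2aΔx = 0² + 2·1.6·32 = 102 → v = 10.1 m/s
t = (v − v₀)/a = (10.1 − 0)/1.6 = 6.32 s

Phase 2 (constant speed): v₀ = 10.1 m/s, a = 0 m/s².
v = v₀ + at = 10.1 + (0)(9) = 10.1 m/s
Δx = v₀t + ½at² = 10.1·9 + 0.5·0·9² = 91.1 m

Phase 3 (accelerating): v₀ = 10.1 m/s, a = 1 m/s².
v² = v₀² + 2aΔx = 10.1² + 2·1·31 = 164 → v = 12.8 m/s
t = (v − v₀)/a = (12.8 − 10.1)/1 = 2.70 s

Phase 4 (decelerating): v₀ = 12.8 m/s, a = -0.6 m/s².
v = v₀ + at → t = (0 − 12.8) / -0.6 = 21.4 s
v² = v₀² + 2aΔx → Δx = (0² − 12.8²)/(2·-0.6) = 137 m
Total time = 6.32 + 9.00 + 2.70 + 21.4 = 39.4 s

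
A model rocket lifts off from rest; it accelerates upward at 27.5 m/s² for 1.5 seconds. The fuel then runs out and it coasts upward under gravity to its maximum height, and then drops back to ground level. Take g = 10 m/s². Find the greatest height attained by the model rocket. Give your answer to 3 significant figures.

Phase 1 (powered ascent): v₀ = 0 m/s, a = 27.5 m/s².
v = v₀ + at = 0 + (27.5)(1.5) = 41.2 m/s
Δx = v₀t + ½at² = 0·1.5 + 0.5·27.5·1.5² = 30.9 m

Phase 2 (coasting upward): v₀ = 41.2 m/s, a = -10 m/s².
v = v₀ + at → t = (0 − 41.2) / -10 = 4.12 s
v² = v₀² + 2aΔx → Δx = (0² − 41.2²)/(2·-10) = 85.1 m
Maximum height = 30.9 + 85.1 = 116 m

116 m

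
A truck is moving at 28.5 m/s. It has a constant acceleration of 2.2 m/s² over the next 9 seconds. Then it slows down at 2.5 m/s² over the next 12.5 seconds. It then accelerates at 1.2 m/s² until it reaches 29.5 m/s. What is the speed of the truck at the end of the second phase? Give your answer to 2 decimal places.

Phase 1 (accelerating): v₀ = 28.5 m/s, a = 2.2 m/s².
v = v₀ + at = 28.5 + (2.2)(9) = 48.3 m/s
Δx = v₀t + ½at² = 28.5·9 + 0.5·2.2·9² = 346 m

Phase 2 (decelerating): v₀ = 48.3 m/s, a = -2.5 m/s².
v = v₀ + at = 48.3 + (-2.5)(12.5) = 17.0 m/s
Δx = v₀t + ½at² = 48.3·12.5 + 0.5·-2.5·12.5² = 408 m
Speed at end of phase 2 = 17.0 m/s

17.05 m/s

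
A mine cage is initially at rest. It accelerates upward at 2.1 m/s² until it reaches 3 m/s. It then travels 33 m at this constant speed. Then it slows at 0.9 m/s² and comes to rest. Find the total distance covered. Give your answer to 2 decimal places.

Phase 1 (accelerating): v₀ = 0 m/s, a = 2.1 m/s².
v = v₀ + at → t = (3 − 0) / 2.1 = 1.43 s
v² = v₀² + 2aΔx → Δx = (3² − 0²)/(2·2.1) = 2.14 m

Phase 2 (constant speed): v₀ = 3.00 m/s, a = 0 m/s².
Constant speed: t = d/v = 33/3.00 = 11.0 s

Phase 3 (decelerating): v₀ = 3.00 m/s, a = -0.9 m/s².
v = v₀ + at → t = (0 − 3.00) / -0.9 = 3.33 s
v² = v₀² + 2aΔx → Δx = (0² − 3.00²)/(2·-0.9) = 5.00 m
Total distance = 2.14 + 33.0 + 5.00 = 40.1 m

40.14 m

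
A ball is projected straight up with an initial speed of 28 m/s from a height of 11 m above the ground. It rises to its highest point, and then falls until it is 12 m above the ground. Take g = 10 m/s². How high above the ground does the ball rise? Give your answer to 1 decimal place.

Phase 1 (rising): v₀ = 28.0 m/s, a = -10 m/s².
v = v₀ + at → t = (0 − 28.0) / -10 = 2.80 s
v² = v₀² + 2aΔx → Δx = (0² − 28.0²)/(2·-10) = 39.2 m
Maximum height = 11 + 39.2 = 50.2 m

50.2 m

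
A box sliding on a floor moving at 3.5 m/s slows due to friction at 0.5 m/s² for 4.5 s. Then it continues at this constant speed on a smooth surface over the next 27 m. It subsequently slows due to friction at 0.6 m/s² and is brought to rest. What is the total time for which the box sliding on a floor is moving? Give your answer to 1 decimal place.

Phase 1 (decelerating): v₀ = 3.50 m/s, a = -0.5 m/s².
v = v₀ + at = 3.50 + (-0.5)(4.5) = 1.25 m/s
Δx = v₀t + ½at² = 3.50·4.5 + 0.5·-0.5·4.5² = 10.7 m

Phase 2 (constant speed): v₀ = 1.25 m/s, a = 0 m/s².
Constant speed: t = d/v = 27/1.25 = 21.6 s

Phase 3 (decelerating): v₀ = 1.25 m/s, a = -0.6 m/s².
v = v₀ + at → t = (0 − 1.25) / -0.6 = 2.08 s
v² = v₀² + 2aΔx → Δx = (0² − 1.25²)/(2·-0.6) = 1.30 m
Total time = 4.50 + 21.6 + 2.08 = 28.2 s

28.2 s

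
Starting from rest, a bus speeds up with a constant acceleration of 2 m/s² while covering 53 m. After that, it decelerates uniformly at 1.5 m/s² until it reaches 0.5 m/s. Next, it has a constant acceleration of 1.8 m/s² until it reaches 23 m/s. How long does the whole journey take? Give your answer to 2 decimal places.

Phase 1 (accelerating): v₀ = 0 m/s, a = 2 m/s².
v² = v₀² + 2aΔx = 0² + 2·2·53 = 212 → v = 14.6 m/s
t = (v − v₀)/a = (14.6 − 0)/2 = 7.28 s

Phase 2 (decelerating): v₀ = 14.6 m/s, a = -1.5 m/s².
v = v₀ + at → t = (0.5 − 14.6) / -1.5 = 9.37 s
v² = v₀² + 2aΔx → Δx = (0.5² − 14.6²)/(2·-1.5) = 70.6 m

Phase 3 (accelerating): v₀ = 0.500 m/s, a = 1.8 m/s².
v = v₀ + at → t = (23 − 0.500) / 1.8 = 12.5 s
v² = v₀² + 2aΔx → Δx = (23² − 0.500²)/(2·1.8) = 147 m
Total time = 7.28 + 9.37 + 12.5 = 29.2 s

29.15 s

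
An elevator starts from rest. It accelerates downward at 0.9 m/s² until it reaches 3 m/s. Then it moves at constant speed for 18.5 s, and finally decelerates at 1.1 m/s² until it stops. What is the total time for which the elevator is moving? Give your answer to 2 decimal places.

Phase 1 (accelerating): v₀ = 0 m/s, a = 0.9 m/s².
v = v₀ + at → t = (3 − 0) / 0.9 = 3.33 s
v² = v₀² + 2aΔx → Δx = (3² − 0²)/(2·0.9) = 5.00 m

Phase 2 (constant speed): v₀ = 3.00 m/s, a = 0 m/s².
v = v₀ + at = 3.00 + (0)(18.5) = 3.00 m/s
Δx = v₀t + ½at² = 3.00·18.5 + 0.5·0·18.5² = 55.5 m

Phase 3 (decelerating): v₀ = 3.00 m/s, a = -1.1 m/s².
v = v₀ + at → t = (0 − 3.00) / -1.1 = 2.73 s
v² = v₀² + 2aΔx → Δx = (0² − 3.00²)/(2·-1.1) = 4.09 m
Total time = 3.33 + 18.5 + 2.73 = 24.6 s

24.56 s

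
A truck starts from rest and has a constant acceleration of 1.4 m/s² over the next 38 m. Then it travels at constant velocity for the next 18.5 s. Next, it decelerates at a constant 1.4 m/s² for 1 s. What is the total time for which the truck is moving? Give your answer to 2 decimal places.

26.87 s

Phase 1 (accelerating): v₀ = 0 m/s, a = 1.4 m/s².
v² = v₀² + 2aΔx = 0² + 2·1.4·38 = 106 → v = 10.3 m/s
t = (v − v₀)/a = (10.3 − 0)/1.4 = 7.37 s

Phase 2 (constant speed): v₀ = 10.3 m/s, a = 0 m/s².
v = v₀ + at = 10.3 + (0)(18.5) = 10.3 m/s
Δx = v₀t + ½at² = 10.3·18.5 + 0.5·0·18.5² = 191 m

Phase 3 (decelerating): v₀ = 10.3 m/s, a = -1.4 m/s².
v = v₀ + at = 10.3 + (-1.4)(1) = 8.92 m/s
Δx = v₀t + ½at² = 10.3·1 + 0.5·-1.4·1² = 9.62 m
Total time = 7.37 + 18.5 + 1.00 = 26.9 s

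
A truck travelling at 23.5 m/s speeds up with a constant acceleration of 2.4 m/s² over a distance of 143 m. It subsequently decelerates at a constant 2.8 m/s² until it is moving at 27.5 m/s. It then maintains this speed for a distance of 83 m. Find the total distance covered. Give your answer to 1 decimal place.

312.1 m

Phase 1 (accelerating): v₀ = 23.5 m/s, a = 2.4 m/s².
v² = v₀² + 2aΔx = 23.5² + 2·2.4·143 = 1240 → v = 35.2 m/s
t = (v − v₀)/a = (35.2 − 23.5)/2.4 = 4.87 s

Phase 2 (decelerating): v₀ = 35.2 m/s, a = -2.8 m/s².
v = v₀ + at → t = (27.5 − 35.2) / -2.8 = 2.75 s
v² = v₀² + 2aΔx → Δx = (27.5² − 35.2²)/(2·-2.8) = 86.1 m

Phase 3 (constant speed): v₀ = 27.5 m/s, a = 0 m/s².
Constant speed: t = d/v = 83/27.5 = 3.02 s
Total distance = 143 + 86.1 + 83.0 = 312 m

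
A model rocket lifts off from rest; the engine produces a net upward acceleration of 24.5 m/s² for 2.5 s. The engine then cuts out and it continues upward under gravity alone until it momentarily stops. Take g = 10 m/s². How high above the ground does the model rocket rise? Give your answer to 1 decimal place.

264.1 m

Phase 1 (powered ascent): v₀ = 0 m/s, a = 24.5 m/s².
v = v₀ + at = 0 + (24.5)(2.5) = 61.2 m/s
Δx = v₀t + ½at² = 0·2.5 + 0.5·24.5·2.5² = 76.6 m

Phase 2 (coasting upward): v₀ = 61.2 m/s, a = -10 m/s².
v = v₀ + at → t = (0 − 61.2) / -10 = 6.12 s
v² = v₀² + 2aΔx → Δx = (0² − 61.2²)/(2·-10) = 188 m
Maximum height = 76.6 + 188 = 264 m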